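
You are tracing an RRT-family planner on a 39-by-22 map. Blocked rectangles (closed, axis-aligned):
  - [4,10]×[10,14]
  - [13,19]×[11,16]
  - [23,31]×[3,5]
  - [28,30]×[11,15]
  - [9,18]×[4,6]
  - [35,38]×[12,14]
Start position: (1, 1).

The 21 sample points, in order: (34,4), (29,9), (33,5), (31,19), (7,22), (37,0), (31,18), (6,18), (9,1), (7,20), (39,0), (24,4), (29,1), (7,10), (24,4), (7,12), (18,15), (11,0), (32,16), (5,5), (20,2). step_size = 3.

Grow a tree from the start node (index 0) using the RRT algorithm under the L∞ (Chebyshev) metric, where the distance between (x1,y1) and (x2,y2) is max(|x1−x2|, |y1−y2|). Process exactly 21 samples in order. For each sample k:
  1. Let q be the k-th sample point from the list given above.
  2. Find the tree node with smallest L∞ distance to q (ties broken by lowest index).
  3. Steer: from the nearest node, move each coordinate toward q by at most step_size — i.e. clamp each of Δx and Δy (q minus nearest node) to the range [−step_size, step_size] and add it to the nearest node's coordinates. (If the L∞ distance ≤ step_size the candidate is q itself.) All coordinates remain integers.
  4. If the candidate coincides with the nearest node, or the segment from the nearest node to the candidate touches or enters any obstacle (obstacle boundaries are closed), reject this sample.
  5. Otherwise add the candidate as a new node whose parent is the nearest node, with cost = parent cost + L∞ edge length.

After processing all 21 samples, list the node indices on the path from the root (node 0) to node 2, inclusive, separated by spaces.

Path: 0 1 2

1. q=(34,4) nearest=0 d=33 new=(4,4) → add node 1 parent=0 cost=3
2. q=(29,9) nearest=1 d=25 new=(7,7) → add node 2 parent=1 cost=6
3. q=(33,5) nearest=2 d=26 new=(10,5) → blocked by [9,18]×[4,6], reject
4. q=(31,19) nearest=2 d=24 new=(10,10) → blocked by [4,10]×[10,14], reject
5. q=(7,22) nearest=2 d=15 new=(7,10) → blocked by [4,10]×[10,14], reject
6. q=(37,0) nearest=2 d=30 new=(10,4) → blocked by [9,18]×[4,6], reject
7. q=(31,18) nearest=2 d=24 new=(10,10) → blocked by [4,10]×[10,14], reject
8. q=(6,18) nearest=2 d=11 new=(6,10) → blocked by [4,10]×[10,14], reject
9. q=(9,1) nearest=1 d=5 new=(7,1) → add node 3 parent=1 cost=6
10. q=(7,20) nearest=2 d=13 new=(7,10) → blocked by [4,10]×[10,14], reject
11. q=(39,0) nearest=2 d=32 new=(10,4) → blocked by [9,18]×[4,6], reject
12. q=(24,4) nearest=2 d=17 new=(10,4) → blocked by [9,18]×[4,6], reject
13. q=(29,1) nearest=2 d=22 new=(10,4) → blocked by [9,18]×[4,6], reject
14. q=(7,10) nearest=2 d=3 new=(7,10) → blocked by [4,10]×[10,14], reject
15. q=(24,4) nearest=2 d=17 new=(10,4) → blocked by [9,18]×[4,6], reject
16. q=(7,12) nearest=2 d=5 new=(7,10) → blocked by [4,10]×[10,14], reject
17. q=(18,15) nearest=2 d=11 new=(10,10) → blocked by [4,10]×[10,14], reject
18. q=(11,0) nearest=3 d=4 new=(10,0) → add node 4 parent=3 cost=9
19. q=(32,16) nearest=4 d=22 new=(13,3) → add node 5 parent=4 cost=12
20. q=(5,5) nearest=1 d=1 new=(5,5) → add node 6 parent=1 cost=4
21. q=(20,2) nearest=5 d=7 new=(16,2) → add node 7 parent=5 cost=15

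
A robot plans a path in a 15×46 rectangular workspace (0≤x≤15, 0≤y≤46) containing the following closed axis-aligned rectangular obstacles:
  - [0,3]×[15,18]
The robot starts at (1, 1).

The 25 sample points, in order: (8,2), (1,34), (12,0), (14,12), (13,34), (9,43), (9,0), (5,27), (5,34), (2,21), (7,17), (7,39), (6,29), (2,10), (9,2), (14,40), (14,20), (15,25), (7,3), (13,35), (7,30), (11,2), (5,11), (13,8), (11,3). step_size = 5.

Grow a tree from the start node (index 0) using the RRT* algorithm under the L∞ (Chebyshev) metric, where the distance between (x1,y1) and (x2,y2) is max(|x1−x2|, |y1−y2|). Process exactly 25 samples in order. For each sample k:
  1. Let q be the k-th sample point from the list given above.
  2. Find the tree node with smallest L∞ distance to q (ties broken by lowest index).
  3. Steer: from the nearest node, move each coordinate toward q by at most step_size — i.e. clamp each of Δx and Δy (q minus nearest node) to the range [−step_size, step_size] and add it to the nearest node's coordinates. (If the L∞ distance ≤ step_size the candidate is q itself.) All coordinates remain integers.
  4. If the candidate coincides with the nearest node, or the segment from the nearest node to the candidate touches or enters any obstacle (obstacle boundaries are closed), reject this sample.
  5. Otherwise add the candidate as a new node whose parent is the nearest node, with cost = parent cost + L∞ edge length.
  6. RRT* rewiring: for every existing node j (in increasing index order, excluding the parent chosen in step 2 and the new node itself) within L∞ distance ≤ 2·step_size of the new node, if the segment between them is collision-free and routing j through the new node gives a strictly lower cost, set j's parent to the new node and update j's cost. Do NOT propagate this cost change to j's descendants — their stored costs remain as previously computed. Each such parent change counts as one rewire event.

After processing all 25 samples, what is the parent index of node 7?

1. q=(8,2) nearest=0 d=7 new=(6,2) → add node 1 parent=0 cost=5
2. q=(1,34) nearest=1 d=32 new=(1,7) → add node 2 parent=1 cost=10
3. q=(12,0) nearest=1 d=6 new=(11,0) → add node 3 parent=1 cost=10
4. q=(14,12) nearest=1 d=10 new=(11,7) → add node 4 parent=1 cost=10
5. q=(13,34) nearest=2 d=27 new=(6,12) → add node 5 parent=2 cost=15
6. q=(9,43) nearest=5 d=31 new=(9,17) → add node 6 parent=5 cost=20
7. q=(9,0) nearest=3 d=2 new=(9,0) → add node 7 parent=3 cost=12
8. q=(5,27) nearest=6 d=10 new=(5,22) → add node 8 parent=6 cost=25
9. q=(5,34) nearest=8 d=12 new=(5,27) → add node 9 parent=8 cost=30
10. q=(2,21) nearest=8 d=3 new=(2,21) → add node 10 parent=8 cost=28
11. q=(7,17) nearest=6 d=2 new=(7,17) → add node 11 parent=6 cost=22; rewire 10→11 (27<28)
12. q=(7,39) nearest=9 d=12 new=(7,32) → add node 12 parent=9 cost=35
13. q=(6,29) nearest=9 d=2 new=(6,29) → add node 13 parent=9 cost=32
14. q=(2,10) nearest=2 d=3 new=(2,10) → add node 14 parent=2 cost=13; rewire 11→14 (20<22)
15. q=(9,2) nearest=3 d=2 new=(9,2) → add node 15 parent=3 cost=12
16. q=(14,40) nearest=12 d=8 new=(12,37) → add node 16 parent=12 cost=40
17. q=(14,20) nearest=6 d=5 new=(14,20) → add node 17 parent=6 cost=25
18. q=(15,25) nearest=17 d=5 new=(15,25) → add node 18 parent=17 cost=30
19. q=(7,3) nearest=1 d=1 new=(7,3) → add node 19 parent=1 cost=6; rewire 7→19 (9<12); rewire 15→19 (8<12)
20. q=(13,35) nearest=16 d=2 new=(13,35) → add node 20 parent=16 cost=42
21. q=(7,30) nearest=13 d=1 new=(7,30) → add node 21 parent=13 cost=33; rewire 20→21 (39<42)
22. q=(11,2) nearest=3 d=2 new=(11,2) → add node 22 parent=3 cost=12
23. q=(5,11) nearest=5 d=1 new=(5,11) → add node 23 parent=5 cost=16
24. q=(13,8) nearest=4 d=2 new=(13,8) → add node 24 parent=4 cost=12
25. q=(11,3) nearest=22 d=1 new=(11,3) → add node 25 parent=22 cost=13

Parent of node 7: 19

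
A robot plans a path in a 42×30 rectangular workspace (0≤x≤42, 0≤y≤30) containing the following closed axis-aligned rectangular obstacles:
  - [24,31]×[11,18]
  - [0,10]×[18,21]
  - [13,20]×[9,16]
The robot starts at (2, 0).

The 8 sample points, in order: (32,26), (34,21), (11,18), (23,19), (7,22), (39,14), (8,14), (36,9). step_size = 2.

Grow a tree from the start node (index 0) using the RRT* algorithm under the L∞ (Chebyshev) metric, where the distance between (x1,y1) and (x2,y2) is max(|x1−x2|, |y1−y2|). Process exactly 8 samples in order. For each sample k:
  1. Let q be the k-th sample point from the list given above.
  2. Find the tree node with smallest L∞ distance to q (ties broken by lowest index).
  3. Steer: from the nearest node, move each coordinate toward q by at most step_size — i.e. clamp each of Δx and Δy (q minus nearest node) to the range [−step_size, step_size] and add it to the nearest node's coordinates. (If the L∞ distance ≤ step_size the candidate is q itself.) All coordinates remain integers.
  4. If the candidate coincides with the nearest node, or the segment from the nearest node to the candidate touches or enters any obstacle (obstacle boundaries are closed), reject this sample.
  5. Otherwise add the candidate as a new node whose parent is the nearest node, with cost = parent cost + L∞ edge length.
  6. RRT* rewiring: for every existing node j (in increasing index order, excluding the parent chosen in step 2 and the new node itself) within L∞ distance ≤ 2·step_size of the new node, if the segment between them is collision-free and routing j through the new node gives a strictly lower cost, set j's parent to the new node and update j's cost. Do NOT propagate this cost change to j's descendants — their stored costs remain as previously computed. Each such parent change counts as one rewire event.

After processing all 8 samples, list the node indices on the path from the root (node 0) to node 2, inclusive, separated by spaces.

1. q=(32,26) nearest=0 d=30 new=(4,2) → add node 1 parent=0 cost=2
2. q=(34,21) nearest=1 d=30 new=(6,4) → add node 2 parent=1 cost=4
3. q=(11,18) nearest=2 d=14 new=(8,6) → add node 3 parent=2 cost=6
4. q=(23,19) nearest=3 d=15 new=(10,8) → add node 4 parent=3 cost=8
5. q=(7,22) nearest=4 d=14 new=(8,10) → add node 5 parent=4 cost=10
6. q=(39,14) nearest=4 d=29 new=(12,10) → add node 6 parent=4 cost=10
7. q=(8,14) nearest=5 d=4 new=(8,12) → add node 7 parent=5 cost=12
8. q=(36,9) nearest=6 d=24 new=(14,9) → blocked by [13,20]×[9,16], reject

Path: 0 1 2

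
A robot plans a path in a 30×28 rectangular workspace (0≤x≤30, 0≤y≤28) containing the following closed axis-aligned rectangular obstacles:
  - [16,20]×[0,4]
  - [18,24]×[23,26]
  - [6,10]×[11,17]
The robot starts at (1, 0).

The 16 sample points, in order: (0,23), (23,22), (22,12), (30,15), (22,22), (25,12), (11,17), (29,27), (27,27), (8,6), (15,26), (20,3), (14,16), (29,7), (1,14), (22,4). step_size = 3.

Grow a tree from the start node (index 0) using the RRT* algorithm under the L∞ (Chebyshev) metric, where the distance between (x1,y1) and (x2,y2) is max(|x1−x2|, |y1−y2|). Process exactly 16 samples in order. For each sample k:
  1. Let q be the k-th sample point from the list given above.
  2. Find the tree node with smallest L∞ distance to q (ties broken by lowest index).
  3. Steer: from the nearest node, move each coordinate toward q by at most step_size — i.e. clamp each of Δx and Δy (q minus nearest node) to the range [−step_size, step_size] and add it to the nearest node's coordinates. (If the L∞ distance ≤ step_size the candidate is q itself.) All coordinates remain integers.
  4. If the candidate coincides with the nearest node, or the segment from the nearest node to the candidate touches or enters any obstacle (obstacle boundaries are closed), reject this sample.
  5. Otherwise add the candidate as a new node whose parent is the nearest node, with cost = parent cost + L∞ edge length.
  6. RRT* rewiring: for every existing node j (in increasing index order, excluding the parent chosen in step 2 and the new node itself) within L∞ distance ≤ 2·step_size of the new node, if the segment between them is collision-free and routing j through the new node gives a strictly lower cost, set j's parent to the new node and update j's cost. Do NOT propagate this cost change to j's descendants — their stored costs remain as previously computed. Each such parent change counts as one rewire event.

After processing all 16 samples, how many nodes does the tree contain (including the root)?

1. q=(0,23) nearest=0 d=23 new=(0,3) → add node 1 parent=0 cost=3
2. q=(23,22) nearest=0 d=22 new=(4,3) → add node 2 parent=0 cost=3
3. q=(22,12) nearest=2 d=18 new=(7,6) → add node 3 parent=2 cost=6
4. q=(30,15) nearest=3 d=23 new=(10,9) → add node 4 parent=3 cost=9
5. q=(22,22) nearest=4 d=13 new=(13,12) → add node 5 parent=4 cost=12
6. q=(25,12) nearest=5 d=12 new=(16,12) → add node 6 parent=5 cost=15
7. q=(11,17) nearest=5 d=5 new=(11,15) → add node 7 parent=5 cost=15
8. q=(29,27) nearest=6 d=15 new=(19,15) → add node 8 parent=6 cost=18
9. q=(27,27) nearest=8 d=12 new=(22,18) → add node 9 parent=8 cost=21
10. q=(8,6) nearest=3 d=1 new=(8,6) → add node 10 parent=3 cost=7
11. q=(15,26) nearest=9 d=8 new=(19,21) → add node 11 parent=9 cost=24
12. q=(20,3) nearest=5 d=9 new=(16,9) → add node 12 parent=5 cost=15
13. q=(14,16) nearest=7 d=3 new=(14,16) → add node 13 parent=7 cost=18; rewire 11→13 (23<24)
14. q=(29,7) nearest=8 d=10 new=(22,12) → add node 14 parent=8 cost=21
15. q=(1,14) nearest=3 d=8 new=(4,9) → add node 15 parent=3 cost=9
16. q=(22,4) nearest=12 d=6 new=(19,6) → add node 16 parent=12 cost=18

Node count: 17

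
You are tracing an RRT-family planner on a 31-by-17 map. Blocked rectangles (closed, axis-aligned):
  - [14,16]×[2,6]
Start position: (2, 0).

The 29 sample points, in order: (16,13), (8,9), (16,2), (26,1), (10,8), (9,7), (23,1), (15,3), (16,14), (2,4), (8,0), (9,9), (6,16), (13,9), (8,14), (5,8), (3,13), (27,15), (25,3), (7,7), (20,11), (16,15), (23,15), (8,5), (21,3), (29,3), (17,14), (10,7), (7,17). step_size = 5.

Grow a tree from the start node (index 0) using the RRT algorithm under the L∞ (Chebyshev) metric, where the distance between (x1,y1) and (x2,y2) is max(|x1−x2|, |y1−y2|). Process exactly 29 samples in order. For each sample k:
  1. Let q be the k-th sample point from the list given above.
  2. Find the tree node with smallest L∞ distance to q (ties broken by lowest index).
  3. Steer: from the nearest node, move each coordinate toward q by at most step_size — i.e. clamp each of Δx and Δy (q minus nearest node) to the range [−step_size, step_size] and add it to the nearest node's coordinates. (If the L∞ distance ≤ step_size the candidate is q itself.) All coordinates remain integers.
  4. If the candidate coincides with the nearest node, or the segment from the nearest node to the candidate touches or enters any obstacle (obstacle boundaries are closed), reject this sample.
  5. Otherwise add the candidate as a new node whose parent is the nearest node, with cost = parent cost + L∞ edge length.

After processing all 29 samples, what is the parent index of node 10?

Parent of node 10: 2

1. q=(16,13) nearest=0 d=14 new=(7,5) → add node 1 parent=0 cost=5
2. q=(8,9) nearest=1 d=4 new=(8,9) → add node 2 parent=1 cost=9
3. q=(16,2) nearest=2 d=8 new=(13,4) → add node 3 parent=2 cost=14
4. q=(26,1) nearest=3 d=13 new=(18,1) → blocked by [14,16]×[2,6], reject
5. q=(10,8) nearest=2 d=2 new=(10,8) → add node 4 parent=2 cost=11
6. q=(9,7) nearest=4 d=1 new=(9,7) → add node 5 parent=4 cost=12
7. q=(23,1) nearest=3 d=10 new=(18,1) → blocked by [14,16]×[2,6], reject
8. q=(15,3) nearest=3 d=2 new=(15,3) → blocked by [14,16]×[2,6], reject
9. q=(16,14) nearest=4 d=6 new=(15,13) → add node 6 parent=4 cost=16
10. q=(2,4) nearest=0 d=4 new=(2,4) → add node 7 parent=0 cost=4
11. q=(8,0) nearest=1 d=5 new=(8,0) → add node 8 parent=1 cost=10
12. q=(9,9) nearest=2 d=1 new=(9,9) → add node 9 parent=2 cost=10
13. q=(6,16) nearest=2 d=7 new=(6,14) → add node 10 parent=2 cost=14
14. q=(13,9) nearest=4 d=3 new=(13,9) → add node 11 parent=4 cost=14
15. q=(8,14) nearest=10 d=2 new=(8,14) → add node 12 parent=10 cost=16
16. q=(5,8) nearest=1 d=3 new=(5,8) → add node 13 parent=1 cost=8
17. q=(3,13) nearest=10 d=3 new=(3,13) → add node 14 parent=10 cost=17
18. q=(27,15) nearest=6 d=12 new=(20,15) → add node 15 parent=6 cost=21
19. q=(25,3) nearest=6 d=10 new=(20,8) → add node 16 parent=6 cost=21
20. q=(7,7) nearest=1 d=2 new=(7,7) → add node 17 parent=1 cost=7
21. q=(20,11) nearest=16 d=3 new=(20,11) → add node 18 parent=16 cost=24
22. q=(16,15) nearest=6 d=2 new=(16,15) → add node 19 parent=6 cost=18
23. q=(23,15) nearest=15 d=3 new=(23,15) → add node 20 parent=15 cost=24
24. q=(8,5) nearest=1 d=1 new=(8,5) → add node 21 parent=1 cost=6
25. q=(21,3) nearest=16 d=5 new=(21,3) → add node 22 parent=16 cost=26
26. q=(29,3) nearest=22 d=8 new=(26,3) → add node 23 parent=22 cost=31
27. q=(17,14) nearest=19 d=1 new=(17,14) → add node 24 parent=19 cost=19
28. q=(10,7) nearest=4 d=1 new=(10,7) → add node 25 parent=4 cost=12
29. q=(7,17) nearest=10 d=3 new=(7,17) → add node 26 parent=10 cost=17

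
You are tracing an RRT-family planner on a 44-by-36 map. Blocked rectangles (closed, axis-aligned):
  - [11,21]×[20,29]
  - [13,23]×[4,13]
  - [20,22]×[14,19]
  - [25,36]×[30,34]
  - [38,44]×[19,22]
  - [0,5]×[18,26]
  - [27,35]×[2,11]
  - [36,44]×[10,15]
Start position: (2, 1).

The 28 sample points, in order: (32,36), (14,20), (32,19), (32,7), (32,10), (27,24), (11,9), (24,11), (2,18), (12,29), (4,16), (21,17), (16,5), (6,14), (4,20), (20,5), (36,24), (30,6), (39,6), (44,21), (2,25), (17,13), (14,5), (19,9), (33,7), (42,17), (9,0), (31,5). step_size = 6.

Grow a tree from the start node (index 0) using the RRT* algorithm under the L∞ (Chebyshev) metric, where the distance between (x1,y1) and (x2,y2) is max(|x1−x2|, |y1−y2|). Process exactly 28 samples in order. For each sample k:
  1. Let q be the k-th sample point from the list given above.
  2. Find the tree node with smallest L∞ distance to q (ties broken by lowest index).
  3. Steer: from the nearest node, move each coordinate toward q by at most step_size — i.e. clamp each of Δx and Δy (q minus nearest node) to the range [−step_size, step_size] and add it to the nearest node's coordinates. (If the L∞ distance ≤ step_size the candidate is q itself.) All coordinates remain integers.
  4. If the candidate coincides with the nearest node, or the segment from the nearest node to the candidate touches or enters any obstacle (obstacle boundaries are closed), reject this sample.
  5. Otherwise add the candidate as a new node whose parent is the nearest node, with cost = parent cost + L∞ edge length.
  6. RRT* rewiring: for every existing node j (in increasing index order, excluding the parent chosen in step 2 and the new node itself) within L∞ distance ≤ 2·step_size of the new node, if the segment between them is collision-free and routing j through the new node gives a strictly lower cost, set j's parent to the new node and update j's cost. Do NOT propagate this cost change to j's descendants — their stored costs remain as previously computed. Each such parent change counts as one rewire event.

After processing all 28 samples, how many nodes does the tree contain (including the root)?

Node count: 7

1. q=(32,36) nearest=0 d=35 new=(8,7) → add node 1 parent=0 cost=6
2. q=(14,20) nearest=1 d=13 new=(14,13) → blocked by [13,23]×[4,13], reject
3. q=(32,19) nearest=1 d=24 new=(14,13) → blocked by [13,23]×[4,13], reject
4. q=(32,7) nearest=1 d=24 new=(14,7) → blocked by [13,23]×[4,13], reject
5. q=(32,10) nearest=1 d=24 new=(14,10) → blocked by [13,23]×[4,13], reject
6. q=(27,24) nearest=1 d=19 new=(14,13) → blocked by [13,23]×[4,13], reject
7. q=(11,9) nearest=1 d=3 new=(11,9) → add node 2 parent=1 cost=9
8. q=(24,11) nearest=2 d=13 new=(17,11) → blocked by [13,23]×[4,13], reject
9. q=(2,18) nearest=2 d=9 new=(5,15) → add node 3 parent=2 cost=15
10. q=(12,29) nearest=3 d=14 new=(11,21) → blocked by [11,21]×[20,29], reject
11. q=(4,16) nearest=3 d=1 new=(4,16) → add node 4 parent=3 cost=16
12. q=(21,17) nearest=2 d=10 new=(17,15) → blocked by [13,23]×[4,13], reject
13. q=(16,5) nearest=2 d=5 new=(16,5) → blocked by [13,23]×[4,13], reject
14. q=(6,14) nearest=3 d=1 new=(6,14) → add node 5 parent=3 cost=16
15. q=(4,20) nearest=4 d=4 new=(4,20) → blocked by [0,5]×[18,26], reject
16. q=(20,5) nearest=2 d=9 new=(17,5) → blocked by [13,23]×[4,13], reject
17. q=(36,24) nearest=2 d=25 new=(17,15) → blocked by [13,23]×[4,13], reject
18. q=(30,6) nearest=2 d=19 new=(17,6) → blocked by [13,23]×[4,13], reject
19. q=(39,6) nearest=2 d=28 new=(17,6) → blocked by [13,23]×[4,13], reject
20. q=(44,21) nearest=2 d=33 new=(17,15) → blocked by [13,23]×[4,13], reject
21. q=(2,25) nearest=4 d=9 new=(2,22) → blocked by [0,5]×[18,26], reject
22. q=(17,13) nearest=2 d=6 new=(17,13) → blocked by [13,23]×[4,13], reject
23. q=(14,5) nearest=2 d=4 new=(14,5) → blocked by [13,23]×[4,13], reject
24. q=(19,9) nearest=2 d=8 new=(17,9) → blocked by [13,23]×[4,13], reject
25. q=(33,7) nearest=2 d=22 new=(17,7) → blocked by [13,23]×[4,13], reject
26. q=(42,17) nearest=2 d=31 new=(17,15) → blocked by [13,23]×[4,13], reject
27. q=(9,0) nearest=0 d=7 new=(8,0) → add node 6 parent=0 cost=6
28. q=(31,5) nearest=2 d=20 new=(17,5) → blocked by [13,23]×[4,13], reject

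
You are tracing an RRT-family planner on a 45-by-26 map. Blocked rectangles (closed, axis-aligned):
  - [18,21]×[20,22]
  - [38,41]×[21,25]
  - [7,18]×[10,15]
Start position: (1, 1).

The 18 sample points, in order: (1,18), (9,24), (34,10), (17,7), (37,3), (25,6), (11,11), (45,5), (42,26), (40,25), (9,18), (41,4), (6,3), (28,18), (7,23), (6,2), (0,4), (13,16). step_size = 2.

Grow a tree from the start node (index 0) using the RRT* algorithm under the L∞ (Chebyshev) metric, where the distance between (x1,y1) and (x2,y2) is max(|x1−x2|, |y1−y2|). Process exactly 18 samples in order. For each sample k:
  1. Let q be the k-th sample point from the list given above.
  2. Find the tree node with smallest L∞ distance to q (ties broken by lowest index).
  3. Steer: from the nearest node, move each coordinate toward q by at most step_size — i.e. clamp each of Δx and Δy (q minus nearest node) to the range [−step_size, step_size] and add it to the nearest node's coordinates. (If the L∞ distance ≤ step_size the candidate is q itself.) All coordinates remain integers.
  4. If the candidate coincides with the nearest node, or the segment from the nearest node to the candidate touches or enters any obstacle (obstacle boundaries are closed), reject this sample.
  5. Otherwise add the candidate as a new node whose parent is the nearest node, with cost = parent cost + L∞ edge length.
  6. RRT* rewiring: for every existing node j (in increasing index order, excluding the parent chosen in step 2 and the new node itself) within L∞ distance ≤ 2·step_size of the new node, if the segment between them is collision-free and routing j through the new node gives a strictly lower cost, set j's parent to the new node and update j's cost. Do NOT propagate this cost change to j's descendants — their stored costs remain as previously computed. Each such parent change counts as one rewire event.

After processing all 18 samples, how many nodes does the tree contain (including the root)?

Node count: 15

1. q=(1,18) nearest=0 d=17 new=(1,3) → add node 1 parent=0 cost=2
2. q=(9,24) nearest=1 d=21 new=(3,5) → add node 2 parent=1 cost=4
3. q=(34,10) nearest=2 d=31 new=(5,7) → add node 3 parent=2 cost=6
4. q=(17,7) nearest=3 d=12 new=(7,7) → add node 4 parent=3 cost=8
5. q=(37,3) nearest=4 d=30 new=(9,5) → add node 5 parent=4 cost=10
6. q=(25,6) nearest=5 d=16 new=(11,6) → add node 6 parent=5 cost=12
7. q=(11,11) nearest=4 d=4 new=(9,9) → add node 7 parent=4 cost=10
8. q=(45,5) nearest=6 d=34 new=(13,5) → add node 8 parent=6 cost=14
9. q=(42,26) nearest=8 d=29 new=(15,7) → add node 9 parent=8 cost=16
10. q=(40,25) nearest=9 d=25 new=(17,9) → add node 10 parent=9 cost=18
11. q=(9,18) nearest=7 d=9 new=(9,11) → blocked by [7,18]×[10,15], reject
12. q=(41,4) nearest=10 d=24 new=(19,7) → add node 11 parent=10 cost=20
13. q=(6,3) nearest=2 d=3 new=(5,3) → add node 12 parent=2 cost=6
14. q=(28,18) nearest=10 d=11 new=(19,11) → blocked by [7,18]×[10,15], reject
15. q=(7,23) nearest=7 d=14 new=(7,11) → blocked by [7,18]×[10,15], reject
16. q=(6,2) nearest=12 d=1 new=(6,2) → add node 13 parent=12 cost=7
17. q=(0,4) nearest=1 d=1 new=(0,4) → add node 14 parent=1 cost=3
18. q=(13,16) nearest=7 d=7 new=(11,11) → blocked by [7,18]×[10,15], reject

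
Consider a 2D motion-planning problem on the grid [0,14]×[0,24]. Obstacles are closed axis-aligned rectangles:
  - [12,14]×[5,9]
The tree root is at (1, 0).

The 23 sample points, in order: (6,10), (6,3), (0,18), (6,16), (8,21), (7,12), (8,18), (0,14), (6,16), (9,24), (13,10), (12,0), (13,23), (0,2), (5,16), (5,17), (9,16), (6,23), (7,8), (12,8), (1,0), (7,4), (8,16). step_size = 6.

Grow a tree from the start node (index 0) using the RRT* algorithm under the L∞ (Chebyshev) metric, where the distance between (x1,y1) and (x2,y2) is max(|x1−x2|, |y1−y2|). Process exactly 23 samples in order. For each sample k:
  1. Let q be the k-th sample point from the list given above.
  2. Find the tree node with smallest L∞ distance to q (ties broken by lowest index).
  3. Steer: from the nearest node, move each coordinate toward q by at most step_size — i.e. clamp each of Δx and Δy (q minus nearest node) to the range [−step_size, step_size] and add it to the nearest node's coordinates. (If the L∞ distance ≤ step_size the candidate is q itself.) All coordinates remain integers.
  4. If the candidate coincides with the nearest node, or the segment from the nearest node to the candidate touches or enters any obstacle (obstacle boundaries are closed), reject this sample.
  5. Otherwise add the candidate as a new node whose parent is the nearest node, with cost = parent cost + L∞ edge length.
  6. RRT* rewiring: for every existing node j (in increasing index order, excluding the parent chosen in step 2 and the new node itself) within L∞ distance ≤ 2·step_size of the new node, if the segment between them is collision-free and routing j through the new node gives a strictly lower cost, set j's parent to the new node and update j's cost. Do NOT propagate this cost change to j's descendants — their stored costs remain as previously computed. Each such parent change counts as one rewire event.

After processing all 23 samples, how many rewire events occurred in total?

1. q=(6,10) nearest=0 d=10 new=(6,6) → add node 1 parent=0 cost=6
2. q=(6,3) nearest=1 d=3 new=(6,3) → add node 2 parent=1 cost=9
3. q=(0,18) nearest=1 d=12 new=(0,12) → add node 3 parent=1 cost=12
4. q=(6,16) nearest=3 d=6 new=(6,16) → add node 4 parent=3 cost=18
5. q=(8,21) nearest=4 d=5 new=(8,21) → add node 5 parent=4 cost=23
6. q=(7,12) nearest=4 d=4 new=(7,12) → add node 6 parent=4 cost=22
7. q=(8,18) nearest=4 d=2 new=(8,18) → add node 7 parent=4 cost=20
8. q=(0,14) nearest=3 d=2 new=(0,14) → add node 8 parent=3 cost=14; rewire 5→8 (22<23); rewire 6→8 (21<22)
9. q=(6,16) nearest=4 d=0 → coincident, reject
10. q=(9,24) nearest=5 d=3 new=(9,24) → add node 9 parent=5 cost=25
11. q=(13,10) nearest=6 d=6 new=(13,10) → add node 10 parent=6 cost=27
12. q=(12,0) nearest=1 d=6 new=(12,0) → add node 11 parent=1 cost=12
13. q=(13,23) nearest=9 d=4 new=(13,23) → add node 12 parent=9 cost=29
14. q=(0,2) nearest=0 d=2 new=(0,2) → add node 13 parent=0 cost=2; rewire 2→13 (8<9); rewire 6→13 (12<21)
15. q=(5,16) nearest=4 d=1 new=(5,16) → add node 14 parent=4 cost=19; rewire 12→14 (27<29)
16. q=(5,17) nearest=4 d=1 new=(5,17) → add node 15 parent=4 cost=19
17. q=(9,16) nearest=7 d=2 new=(9,16) → add node 16 parent=7 cost=22
18. q=(6,23) nearest=5 d=2 new=(6,23) → add node 17 parent=5 cost=24
19. q=(7,8) nearest=1 d=2 new=(7,8) → add node 18 parent=1 cost=8; rewire 4→18 (16<18); rewire 7→18 (18<20); rewire 10→18 (14<27); rewire 14→18 (16<19); rewire 15→18 (17<19); rewire 16→18 (16<22)
20. q=(12,8) nearest=10 d=2 new=(12,8) → blocked by [12,14]×[5,9], reject
21. q=(1,0) nearest=0 d=0 → coincident, reject
22. q=(7,4) nearest=2 d=1 new=(7,4) → add node 19 parent=2 cost=9
23. q=(8,16) nearest=16 d=1 new=(8,16) → add node 20 parent=16 cost=17; rewire 12→20 (24<27)

Rewire events: 12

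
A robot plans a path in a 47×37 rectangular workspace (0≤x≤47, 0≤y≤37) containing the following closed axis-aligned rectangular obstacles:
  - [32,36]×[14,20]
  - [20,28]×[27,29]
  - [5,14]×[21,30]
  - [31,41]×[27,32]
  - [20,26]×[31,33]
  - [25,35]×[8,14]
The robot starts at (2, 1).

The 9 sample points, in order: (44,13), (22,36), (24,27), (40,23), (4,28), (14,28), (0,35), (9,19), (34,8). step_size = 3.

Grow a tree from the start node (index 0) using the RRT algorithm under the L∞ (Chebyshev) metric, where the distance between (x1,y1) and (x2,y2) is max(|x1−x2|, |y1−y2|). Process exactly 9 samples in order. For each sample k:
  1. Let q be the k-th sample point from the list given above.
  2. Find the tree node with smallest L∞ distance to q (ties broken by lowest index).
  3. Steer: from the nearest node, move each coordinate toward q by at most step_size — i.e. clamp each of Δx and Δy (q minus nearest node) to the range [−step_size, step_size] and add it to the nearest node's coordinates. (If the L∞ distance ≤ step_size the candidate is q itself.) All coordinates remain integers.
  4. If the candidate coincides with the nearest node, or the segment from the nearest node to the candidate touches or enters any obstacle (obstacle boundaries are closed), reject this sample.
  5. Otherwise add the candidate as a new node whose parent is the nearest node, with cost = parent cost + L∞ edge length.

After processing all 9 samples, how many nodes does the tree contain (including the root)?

Node count: 9

1. q=(44,13) nearest=0 d=42 new=(5,4) → add node 1 parent=0 cost=3
2. q=(22,36) nearest=1 d=32 new=(8,7) → add node 2 parent=1 cost=6
3. q=(24,27) nearest=2 d=20 new=(11,10) → add node 3 parent=2 cost=9
4. q=(40,23) nearest=3 d=29 new=(14,13) → add node 4 parent=3 cost=12
5. q=(4,28) nearest=4 d=15 new=(11,16) → add node 5 parent=4 cost=15
6. q=(14,28) nearest=5 d=12 new=(14,19) → add node 6 parent=5 cost=18
7. q=(0,35) nearest=6 d=16 new=(11,22) → blocked by [5,14]×[21,30], reject
8. q=(9,19) nearest=5 d=3 new=(9,19) → add node 7 parent=5 cost=18
9. q=(34,8) nearest=4 d=20 new=(17,10) → add node 8 parent=4 cost=15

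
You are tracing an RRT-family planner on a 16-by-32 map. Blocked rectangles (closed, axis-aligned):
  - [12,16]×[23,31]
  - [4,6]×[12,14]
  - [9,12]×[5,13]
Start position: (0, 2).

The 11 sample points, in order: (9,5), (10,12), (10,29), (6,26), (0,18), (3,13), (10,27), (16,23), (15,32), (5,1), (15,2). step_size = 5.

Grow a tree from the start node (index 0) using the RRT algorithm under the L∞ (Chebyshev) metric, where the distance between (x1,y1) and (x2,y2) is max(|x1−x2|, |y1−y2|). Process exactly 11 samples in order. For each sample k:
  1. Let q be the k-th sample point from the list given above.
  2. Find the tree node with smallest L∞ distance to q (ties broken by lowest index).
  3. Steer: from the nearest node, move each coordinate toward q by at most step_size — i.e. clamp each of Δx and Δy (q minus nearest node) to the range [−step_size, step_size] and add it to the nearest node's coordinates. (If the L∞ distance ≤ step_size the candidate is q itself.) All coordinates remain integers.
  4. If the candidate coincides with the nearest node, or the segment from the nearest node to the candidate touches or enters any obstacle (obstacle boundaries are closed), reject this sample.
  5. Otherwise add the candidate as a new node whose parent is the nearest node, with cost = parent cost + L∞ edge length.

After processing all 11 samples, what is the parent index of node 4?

1. q=(9,5) nearest=0 d=9 new=(5,5) → add node 1 parent=0 cost=5
2. q=(10,12) nearest=1 d=7 new=(10,10) → blocked by [9,12]×[5,13], reject
3. q=(10,29) nearest=1 d=24 new=(10,10) → blocked by [9,12]×[5,13], reject
4. q=(6,26) nearest=1 d=21 new=(6,10) → add node 2 parent=1 cost=10
5. q=(0,18) nearest=2 d=8 new=(1,15) → blocked by [4,6]×[12,14], reject
6. q=(3,13) nearest=2 d=3 new=(3,13) → blocked by [4,6]×[12,14], reject
7. q=(10,27) nearest=2 d=17 new=(10,15) → add node 3 parent=2 cost=15
8. q=(16,23) nearest=3 d=8 new=(15,20) → add node 4 parent=3 cost=20
9. q=(15,32) nearest=4 d=12 new=(15,25) → blocked by [12,16]×[23,31], reject
10. q=(5,1) nearest=1 d=4 new=(5,1) → add node 5 parent=1 cost=9
11. q=(15,2) nearest=2 d=9 new=(11,5) → blocked by [9,12]×[5,13], reject

Parent of node 4: 3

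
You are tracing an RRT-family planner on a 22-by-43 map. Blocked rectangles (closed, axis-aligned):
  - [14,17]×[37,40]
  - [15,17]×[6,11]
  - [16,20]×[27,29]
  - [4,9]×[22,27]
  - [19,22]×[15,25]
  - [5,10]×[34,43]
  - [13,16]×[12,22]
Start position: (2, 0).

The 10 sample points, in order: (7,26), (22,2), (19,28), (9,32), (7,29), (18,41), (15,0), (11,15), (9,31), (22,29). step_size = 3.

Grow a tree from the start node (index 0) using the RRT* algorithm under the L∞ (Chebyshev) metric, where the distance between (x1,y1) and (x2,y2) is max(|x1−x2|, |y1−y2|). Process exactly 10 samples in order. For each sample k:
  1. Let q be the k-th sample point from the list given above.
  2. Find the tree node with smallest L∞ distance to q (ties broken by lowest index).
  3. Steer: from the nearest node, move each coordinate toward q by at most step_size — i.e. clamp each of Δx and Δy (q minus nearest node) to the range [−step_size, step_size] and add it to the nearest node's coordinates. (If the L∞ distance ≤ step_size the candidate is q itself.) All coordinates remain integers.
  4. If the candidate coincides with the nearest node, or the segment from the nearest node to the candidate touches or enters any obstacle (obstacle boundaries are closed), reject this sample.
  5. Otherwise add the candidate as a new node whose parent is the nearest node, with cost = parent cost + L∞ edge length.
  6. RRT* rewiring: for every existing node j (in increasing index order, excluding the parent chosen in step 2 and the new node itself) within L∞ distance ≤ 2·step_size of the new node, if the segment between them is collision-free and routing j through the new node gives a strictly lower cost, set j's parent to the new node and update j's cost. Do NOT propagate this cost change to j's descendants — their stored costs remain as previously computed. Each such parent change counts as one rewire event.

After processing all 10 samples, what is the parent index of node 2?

1. q=(7,26) nearest=0 d=26 new=(5,3) → add node 1 parent=0 cost=3
2. q=(22,2) nearest=1 d=17 new=(8,2) → add node 2 parent=1 cost=6
3. q=(19,28) nearest=1 d=25 new=(8,6) → add node 3 parent=1 cost=6
4. q=(9,32) nearest=3 d=26 new=(9,9) → add node 4 parent=3 cost=9
5. q=(7,29) nearest=4 d=20 new=(7,12) → add node 5 parent=4 cost=12
6. q=(18,41) nearest=5 d=29 new=(10,15) → add node 6 parent=5 cost=15
7. q=(15,0) nearest=2 d=7 new=(11,0) → add node 7 parent=2 cost=9
8. q=(11,15) nearest=6 d=1 new=(11,15) → add node 8 parent=6 cost=16
9. q=(9,31) nearest=6 d=16 new=(9,18) → add node 9 parent=6 cost=18
10. q=(22,29) nearest=9 d=13 new=(12,21) → add node 10 parent=9 cost=21

Parent of node 2: 1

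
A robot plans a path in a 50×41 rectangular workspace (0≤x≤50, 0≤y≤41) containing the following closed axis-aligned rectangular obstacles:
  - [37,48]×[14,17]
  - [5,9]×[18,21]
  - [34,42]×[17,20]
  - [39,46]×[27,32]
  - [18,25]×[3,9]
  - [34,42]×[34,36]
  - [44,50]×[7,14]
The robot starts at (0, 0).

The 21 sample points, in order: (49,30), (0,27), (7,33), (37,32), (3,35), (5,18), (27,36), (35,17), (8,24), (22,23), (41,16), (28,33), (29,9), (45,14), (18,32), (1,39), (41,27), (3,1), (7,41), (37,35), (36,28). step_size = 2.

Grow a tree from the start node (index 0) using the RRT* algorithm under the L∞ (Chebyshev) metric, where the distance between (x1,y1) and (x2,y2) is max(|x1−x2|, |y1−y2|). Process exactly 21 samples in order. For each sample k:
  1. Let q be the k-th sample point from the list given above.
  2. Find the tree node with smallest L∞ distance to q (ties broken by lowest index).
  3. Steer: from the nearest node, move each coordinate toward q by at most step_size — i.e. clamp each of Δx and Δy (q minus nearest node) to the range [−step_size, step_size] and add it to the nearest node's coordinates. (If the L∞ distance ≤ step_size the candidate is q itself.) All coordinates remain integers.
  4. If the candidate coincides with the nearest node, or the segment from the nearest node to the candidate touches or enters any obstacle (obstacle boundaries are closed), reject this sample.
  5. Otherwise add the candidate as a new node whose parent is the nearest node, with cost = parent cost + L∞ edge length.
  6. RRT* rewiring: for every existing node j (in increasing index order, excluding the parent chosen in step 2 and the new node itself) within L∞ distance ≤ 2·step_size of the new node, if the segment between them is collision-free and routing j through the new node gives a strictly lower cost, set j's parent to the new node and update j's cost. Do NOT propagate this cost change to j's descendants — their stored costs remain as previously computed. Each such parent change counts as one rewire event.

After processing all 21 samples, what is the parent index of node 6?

1. q=(49,30) nearest=0 d=49 new=(2,2) → add node 1 parent=0 cost=2
2. q=(0,27) nearest=1 d=25 new=(0,4) → add node 2 parent=1 cost=4
3. q=(7,33) nearest=2 d=29 new=(2,6) → add node 3 parent=2 cost=6
4. q=(37,32) nearest=1 d=35 new=(4,4) → add node 4 parent=1 cost=4
5. q=(3,35) nearest=3 d=29 new=(3,8) → add node 5 parent=3 cost=8
6. q=(5,18) nearest=5 d=10 new=(5,10) → add node 6 parent=5 cost=10
7. q=(27,36) nearest=6 d=26 new=(7,12) → add node 7 parent=6 cost=12
8. q=(35,17) nearest=7 d=28 new=(9,14) → add node 8 parent=7 cost=14
9. q=(8,24) nearest=8 d=10 new=(8,16) → add node 9 parent=8 cost=16
10. q=(22,23) nearest=8 d=13 new=(11,16) → add node 10 parent=8 cost=16
11. q=(41,16) nearest=10 d=30 new=(13,16) → add node 11 parent=10 cost=18
12. q=(28,33) nearest=10 d=17 new=(13,18) → add node 12 parent=10 cost=18
13. q=(29,9) nearest=11 d=16 new=(15,14) → add node 13 parent=11 cost=20
14. q=(45,14) nearest=13 d=30 new=(17,14) → add node 14 parent=13 cost=22
15. q=(18,32) nearest=12 d=14 new=(15,20) → add node 15 parent=12 cost=20
16. q=(1,39) nearest=15 d=19 new=(13,22) → add node 16 parent=15 cost=22
17. q=(41,27) nearest=14 d=24 new=(19,16) → add node 17 parent=14 cost=24
18. q=(3,1) nearest=1 d=1 new=(3,1) → add node 18 parent=1 cost=3
19. q=(7,41) nearest=16 d=19 new=(11,24) → add node 19 parent=16 cost=24
20. q=(37,35) nearest=17 d=19 new=(21,18) → add node 20 parent=17 cost=26
21. q=(36,28) nearest=20 d=15 new=(23,20) → add node 21 parent=20 cost=28

Parent of node 6: 5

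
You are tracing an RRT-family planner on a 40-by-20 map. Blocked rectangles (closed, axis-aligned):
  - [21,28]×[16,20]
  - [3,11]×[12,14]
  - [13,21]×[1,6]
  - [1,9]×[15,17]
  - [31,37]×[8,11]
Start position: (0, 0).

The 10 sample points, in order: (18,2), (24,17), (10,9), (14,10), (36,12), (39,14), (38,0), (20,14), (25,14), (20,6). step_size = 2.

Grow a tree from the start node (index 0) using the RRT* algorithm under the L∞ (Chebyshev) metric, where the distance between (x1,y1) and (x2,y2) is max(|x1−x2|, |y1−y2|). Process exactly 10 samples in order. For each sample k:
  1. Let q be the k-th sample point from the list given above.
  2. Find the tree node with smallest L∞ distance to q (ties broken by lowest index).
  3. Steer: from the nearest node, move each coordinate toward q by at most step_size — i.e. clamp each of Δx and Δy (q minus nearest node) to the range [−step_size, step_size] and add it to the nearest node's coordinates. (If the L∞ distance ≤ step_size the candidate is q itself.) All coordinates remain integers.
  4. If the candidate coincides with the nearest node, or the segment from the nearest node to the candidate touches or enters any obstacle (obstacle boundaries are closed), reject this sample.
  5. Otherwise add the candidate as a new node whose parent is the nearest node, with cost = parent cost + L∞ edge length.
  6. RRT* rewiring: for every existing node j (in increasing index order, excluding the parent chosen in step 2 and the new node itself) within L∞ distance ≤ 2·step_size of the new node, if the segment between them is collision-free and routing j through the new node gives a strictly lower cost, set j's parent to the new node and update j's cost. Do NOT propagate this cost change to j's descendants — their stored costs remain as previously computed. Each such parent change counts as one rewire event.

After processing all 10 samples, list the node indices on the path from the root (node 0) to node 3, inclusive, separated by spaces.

1. q=(18,2) nearest=0 d=18 new=(2,2) → add node 1 parent=0 cost=2
2. q=(24,17) nearest=1 d=22 new=(4,4) → add node 2 parent=1 cost=4
3. q=(10,9) nearest=2 d=6 new=(6,6) → add node 3 parent=2 cost=6
4. q=(14,10) nearest=3 d=8 new=(8,8) → add node 4 parent=3 cost=8
5. q=(36,12) nearest=4 d=28 new=(10,10) → add node 5 parent=4 cost=10
6. q=(39,14) nearest=5 d=29 new=(12,12) → add node 6 parent=5 cost=12
7. q=(38,0) nearest=6 d=26 new=(14,10) → add node 7 parent=6 cost=14
8. q=(20,14) nearest=7 d=6 new=(16,12) → add node 8 parent=7 cost=16
9. q=(25,14) nearest=8 d=9 new=(18,14) → add node 9 parent=8 cost=18
10. q=(20,6) nearest=7 d=6 new=(16,8) → add node 10 parent=7 cost=16

Path: 0 1 2 3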